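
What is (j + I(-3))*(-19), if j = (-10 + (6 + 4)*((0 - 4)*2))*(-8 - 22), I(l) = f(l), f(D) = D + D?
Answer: -51186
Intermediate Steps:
f(D) = 2*D
I(l) = 2*l
j = 2700 (j = (-10 + 10*(-4*2))*(-30) = (-10 + 10*(-8))*(-30) = (-10 - 80)*(-30) = -90*(-30) = 2700)
(j + I(-3))*(-19) = (2700 + 2*(-3))*(-19) = (2700 - 6)*(-19) = 2694*(-19) = -51186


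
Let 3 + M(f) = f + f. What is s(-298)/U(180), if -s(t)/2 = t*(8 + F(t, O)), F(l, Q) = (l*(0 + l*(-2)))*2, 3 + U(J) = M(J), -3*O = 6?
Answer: -105851984/177 ≈ -5.9803e+5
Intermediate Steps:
O = -2 (O = -⅓*6 = -2)
M(f) = -3 + 2*f (M(f) = -3 + (f + f) = -3 + 2*f)
U(J) = -6 + 2*J (U(J) = -3 + (-3 + 2*J) = -6 + 2*J)
F(l, Q) = -4*l² (F(l, Q) = (l*(0 - 2*l))*2 = (l*(-2*l))*2 = -2*l²*2 = -4*l²)
s(t) = -2*t*(8 - 4*t²)
s(-298)/U(180) = (8*(-298)*(-2 + (-298)²))/(-6 + 2*180) = (8*(-298)*(-2 + 88804))/(-6 + 360) = (8*(-298)*88802)/354 = -211703968*1/354 = -105851984/177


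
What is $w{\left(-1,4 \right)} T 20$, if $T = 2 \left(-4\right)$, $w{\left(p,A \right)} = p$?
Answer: $160$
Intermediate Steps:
$T = -8$
$w{\left(-1,4 \right)} T 20 = \left(-1\right) \left(-8\right) 20 = 8 \cdot 20 = 160$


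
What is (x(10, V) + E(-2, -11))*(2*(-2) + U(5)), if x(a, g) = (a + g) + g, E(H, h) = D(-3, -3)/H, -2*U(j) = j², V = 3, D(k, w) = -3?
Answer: -1155/4 ≈ -288.75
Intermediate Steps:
U(j) = -j²/2
E(H, h) = -3/H
x(a, g) = a + 2*g
(x(10, V) + E(-2, -11))*(2*(-2) + U(5)) = ((10 + 2*3) - 3/(-2))*(2*(-2) - ½*5²) = ((10 + 6) - 3*(-½))*(-4 - ½*25) = (16 + 3/2)*(-4 - 25/2) = (35/2)*(-33/2) = -1155/4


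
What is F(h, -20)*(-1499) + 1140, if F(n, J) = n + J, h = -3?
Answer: 35617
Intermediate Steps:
F(n, J) = J + n
F(h, -20)*(-1499) + 1140 = (-20 - 3)*(-1499) + 1140 = -23*(-1499) + 1140 = 34477 + 1140 = 35617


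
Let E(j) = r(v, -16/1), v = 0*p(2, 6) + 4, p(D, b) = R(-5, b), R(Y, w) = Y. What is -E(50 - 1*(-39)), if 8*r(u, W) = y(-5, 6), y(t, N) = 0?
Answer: 0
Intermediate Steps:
p(D, b) = -5
v = 4 (v = 0*(-5) + 4 = 0 + 4 = 4)
r(u, W) = 0 (r(u, W) = (1/8)*0 = 0)
E(j) = 0
-E(50 - 1*(-39)) = -1*0 = 0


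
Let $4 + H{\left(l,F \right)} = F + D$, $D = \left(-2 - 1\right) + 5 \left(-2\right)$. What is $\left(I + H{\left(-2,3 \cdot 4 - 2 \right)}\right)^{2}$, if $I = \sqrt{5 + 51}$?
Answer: $105 - 28 \sqrt{14} \approx 0.23359$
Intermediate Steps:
$D = -13$ ($D = -3 - 10 = -13$)
$H{\left(l,F \right)} = -17 + F$ ($H{\left(l,F \right)} = -4 + \left(F - 13\right) = -4 + \left(-13 + F\right) = -17 + F$)
$I = 2 \sqrt{14}$ ($I = \sqrt{56} = 2 \sqrt{14} \approx 7.4833$)
$\left(I + H{\left(-2,3 \cdot 4 - 2 \right)}\right)^{2} = \left(2 \sqrt{14} + \left(-17 + \left(3 \cdot 4 - 2\right)\right)\right)^{2} = \left(2 \sqrt{14} + \left(-17 + \left(12 - 2\right)\right)\right)^{2} = \left(2 \sqrt{14} + \left(-17 + 10\right)\right)^{2} = \left(2 \sqrt{14} - 7\right)^{2} = \left(-7 + 2 \sqrt{14}\right)^{2}$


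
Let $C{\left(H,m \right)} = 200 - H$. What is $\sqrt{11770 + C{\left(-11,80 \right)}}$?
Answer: $\sqrt{11981} \approx 109.46$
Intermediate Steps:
$\sqrt{11770 + C{\left(-11,80 \right)}} = \sqrt{11770 + \left(200 - -11\right)} = \sqrt{11770 + \left(200 + 11\right)} = \sqrt{11770 + 211} = \sqrt{11981}$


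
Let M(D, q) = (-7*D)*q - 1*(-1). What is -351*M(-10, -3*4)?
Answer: 294489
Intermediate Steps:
M(D, q) = 1 - 7*D*q (M(D, q) = -7*D*q + 1 = 1 - 7*D*q)
-351*M(-10, -3*4) = -351*(1 - 7*(-10)*(-3*4)) = -351*(1 - 7*(-10)*(-12)) = -351*(1 - 840) = -351*(-839) = 294489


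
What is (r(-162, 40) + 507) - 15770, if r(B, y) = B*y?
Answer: -21743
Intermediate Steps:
(r(-162, 40) + 507) - 15770 = (-162*40 + 507) - 15770 = (-6480 + 507) - 15770 = -5973 - 15770 = -21743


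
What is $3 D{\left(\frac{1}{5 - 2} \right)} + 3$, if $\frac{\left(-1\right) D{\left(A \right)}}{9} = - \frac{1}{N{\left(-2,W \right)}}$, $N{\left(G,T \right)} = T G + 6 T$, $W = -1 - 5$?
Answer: $\frac{15}{8} \approx 1.875$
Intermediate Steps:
$W = -6$ ($W = -1 - 5 = -6$)
$N{\left(G,T \right)} = 6 T + G T$ ($N{\left(G,T \right)} = G T + 6 T = 6 T + G T$)
$D{\left(A \right)} = - \frac{3}{8}$ ($D{\left(A \right)} = - 9 \left(- \frac{1}{\left(-6\right) \left(6 - 2\right)}\right) = - 9 \left(- \frac{1}{\left(-6\right) 4}\right) = - 9 \left(- \frac{1}{-24}\right) = - 9 \left(\left(-1\right) \left(- \frac{1}{24}\right)\right) = \left(-9\right) \frac{1}{24} = - \frac{3}{8}$)
$3 D{\left(\frac{1}{5 - 2} \right)} + 3 = 3 \left(- \frac{3}{8}\right) + 3 = - \frac{9}{8} + 3 = \frac{15}{8}$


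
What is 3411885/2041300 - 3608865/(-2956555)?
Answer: 698168071227/241408628860 ≈ 2.8921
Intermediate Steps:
3411885/2041300 - 3608865/(-2956555) = 3411885*(1/2041300) - 3608865*(-1/2956555) = 682377/408260 + 721773/591311 = 698168071227/241408628860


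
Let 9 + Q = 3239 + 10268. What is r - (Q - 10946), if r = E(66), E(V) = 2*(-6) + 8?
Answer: -2556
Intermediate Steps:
E(V) = -4 (E(V) = -12 + 8 = -4)
Q = 13498 (Q = -9 + (3239 + 10268) = -9 + 13507 = 13498)
r = -4
r - (Q - 10946) = -4 - (13498 - 10946) = -4 - 1*2552 = -4 - 2552 = -2556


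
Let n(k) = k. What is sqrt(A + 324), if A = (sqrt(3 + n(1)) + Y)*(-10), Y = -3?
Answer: sqrt(334) ≈ 18.276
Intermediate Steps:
A = 10 (A = (sqrt(3 + 1) - 3)*(-10) = (sqrt(4) - 3)*(-10) = (2 - 3)*(-10) = -1*(-10) = 10)
sqrt(A + 324) = sqrt(10 + 324) = sqrt(334)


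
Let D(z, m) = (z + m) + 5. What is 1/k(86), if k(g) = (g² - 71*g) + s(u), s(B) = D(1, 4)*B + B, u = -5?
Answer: 1/1235 ≈ 0.00080972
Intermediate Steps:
D(z, m) = 5 + m + z (D(z, m) = (m + z) + 5 = 5 + m + z)
s(B) = 11*B (s(B) = (5 + 4 + 1)*B + B = 10*B + B = 11*B)
k(g) = -55 + g² - 71*g (k(g) = (g² - 71*g) + 11*(-5) = (g² - 71*g) - 55 = -55 + g² - 71*g)
1/k(86) = 1/(-55 + 86² - 71*86) = 1/(-55 + 7396 - 6106) = 1/1235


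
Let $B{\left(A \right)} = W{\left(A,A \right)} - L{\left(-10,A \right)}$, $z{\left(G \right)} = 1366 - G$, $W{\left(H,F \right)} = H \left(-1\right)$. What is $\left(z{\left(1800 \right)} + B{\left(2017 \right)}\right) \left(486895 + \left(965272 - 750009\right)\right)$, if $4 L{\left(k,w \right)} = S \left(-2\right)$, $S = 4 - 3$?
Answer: $-1720638179$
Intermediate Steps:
$W{\left(H,F \right)} = - H$
$S = 1$
$L{\left(k,w \right)} = - \frac{1}{2}$ ($L{\left(k,w \right)} = \frac{1 \left(-2\right)}{4} = \frac{1}{4} \left(-2\right) = - \frac{1}{2}$)
$B{\left(A \right)} = \frac{1}{2} - A$ ($B{\left(A \right)} = - A - - \frac{1}{2} = - A + \frac{1}{2} = \frac{1}{2} - A$)
$\left(z{\left(1800 \right)} + B{\left(2017 \right)}\right) \left(486895 + \left(965272 - 750009\right)\right) = \left(\left(1366 - 1800\right) + \left(\frac{1}{2} - 2017\right)\right) \left(486895 + \left(965272 - 750009\right)\right) = \left(-434 - \frac{4033}{2}\right) \left(486895 + 215263\right) = \left(- \frac{4901}{2}\right) 702158 = -1720638179$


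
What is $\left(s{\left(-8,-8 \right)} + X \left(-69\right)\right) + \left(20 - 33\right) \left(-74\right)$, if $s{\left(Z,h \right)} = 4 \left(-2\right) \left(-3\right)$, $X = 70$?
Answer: $-3844$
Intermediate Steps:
$s{\left(Z,h \right)} = 24$ ($s{\left(Z,h \right)} = \left(-8\right) \left(-3\right) = 24$)
$\left(s{\left(-8,-8 \right)} + X \left(-69\right)\right) + \left(20 - 33\right) \left(-74\right) = \left(24 + 70 \left(-69\right)\right) + \left(20 - 33\right) \left(-74\right) = \left(24 - 4830\right) - -962 = -4806 + 962 = -3844$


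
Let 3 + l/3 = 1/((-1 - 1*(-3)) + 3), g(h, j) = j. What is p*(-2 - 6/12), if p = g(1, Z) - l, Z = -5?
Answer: -17/2 ≈ -8.5000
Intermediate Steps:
l = -42/5 (l = -9 + 3/((-1 - 1*(-3)) + 3) = -9 + 3/((-1 + 3) + 3) = -9 + 3/(2 + 3) = -9 + 3/5 = -42/5 ≈ -8.4000)
p = 17/5 (p = -5 - 1*(-42/5) = -5 + 42/5 = 17/5 ≈ 3.4000)
p*(-2 - 6/12) = 17*(-2 - 6/12)/5 = 17*(-2 - 6*1/12)/5 = 17*(-2 - 1/2)/5 = (17/5)*(-5/2) = -17/2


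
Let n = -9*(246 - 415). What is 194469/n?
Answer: 64823/507 ≈ 127.86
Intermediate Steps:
n = 1521 (n = -9*(-169) = 1521)
194469/n = 194469/1521 = 194469*(1/1521) = 64823/507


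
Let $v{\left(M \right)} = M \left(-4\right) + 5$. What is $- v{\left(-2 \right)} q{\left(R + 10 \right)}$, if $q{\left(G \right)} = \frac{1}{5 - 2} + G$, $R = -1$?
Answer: $- \frac{364}{3} \approx -121.33$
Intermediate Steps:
$v{\left(M \right)} = 5 - 4 M$ ($v{\left(M \right)} = - 4 M + 5 = 5 - 4 M$)
$q{\left(G \right)} = \frac{1}{3} + G$
$- v{\left(-2 \right)} q{\left(R + 10 \right)} = - \left(5 - -8\right) \left(\frac{1}{3} + \left(-1 + 10\right)\right) = - \left(5 + 8\right) \left(\frac{1}{3} + 9\right) = - \frac{13 \cdot 28}{3} = \left(-1\right) \frac{364}{3} = - \frac{364}{3}$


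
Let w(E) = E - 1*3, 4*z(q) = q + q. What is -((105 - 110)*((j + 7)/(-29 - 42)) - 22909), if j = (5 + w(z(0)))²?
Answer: 1626484/71 ≈ 22908.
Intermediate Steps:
z(q) = q/2 (z(q) = (q + q)/4 = (2*q)/4 = q/2)
w(E) = -3 + E (w(E) = E - 3 = -3 + E)
j = 4 (j = (5 + (-3 + (½)*0))² = (5 + (-3 + 0))² = (5 - 3)² = 2² = 4)
-((105 - 110)*((j + 7)/(-29 - 42)) - 22909) = -((105 - 110)*((4 + 7)/(-29 - 42)) - 22909) = -(-55/(-71) - 22909) = -(-55*(-1)/71 - 22909) = -(-5*(-11/71) - 22909) = -(55/71 - 22909) = -1*(-1626484/71) = 1626484/71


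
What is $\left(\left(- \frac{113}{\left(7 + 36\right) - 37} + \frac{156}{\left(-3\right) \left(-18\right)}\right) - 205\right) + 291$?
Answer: $\frac{1261}{18} \approx 70.056$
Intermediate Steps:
$\left(\left(- \frac{113}{\left(7 + 36\right) - 37} + \frac{156}{\left(-3\right) \left(-18\right)}\right) - 205\right) + 291 = \left(\left(- \frac{113}{43 - 37} + \frac{156}{54}\right) - 205\right) + 291 = \left(\left(- \frac{113}{6} + 156 \cdot \frac{1}{54}\right) - 205\right) + 291 = \left(\left(\left(-113\right) \frac{1}{6} + \frac{26}{9}\right) - 205\right) + 291 = \left(\left(- \frac{113}{6} + \frac{26}{9}\right) - 205\right) + 291 = \left(- \frac{287}{18} - 205\right) + 291 = - \frac{3977}{18} + 291 = \frac{1261}{18}$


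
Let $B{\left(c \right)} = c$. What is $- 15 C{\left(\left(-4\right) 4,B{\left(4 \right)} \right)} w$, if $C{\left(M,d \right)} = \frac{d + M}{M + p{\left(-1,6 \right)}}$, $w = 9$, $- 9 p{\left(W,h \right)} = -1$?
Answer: $- \frac{14580}{143} \approx -101.96$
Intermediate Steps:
$p{\left(W,h \right)} = \frac{1}{9}$ ($p{\left(W,h \right)} = \left(- \frac{1}{9}\right) \left(-1\right) = \frac{1}{9}$)
$C{\left(M,d \right)} = \frac{M + d}{\frac{1}{9} + M}$ ($C{\left(M,d \right)} = \frac{d + M}{M + \frac{1}{9}} = \frac{M + d}{\frac{1}{9} + M}$)
$- 15 C{\left(\left(-4\right) 4,B{\left(4 \right)} \right)} w = - 15 \frac{9 \left(\left(-4\right) 4 + 4\right)}{1 + 9 \left(\left(-4\right) 4\right)} 9 = - 15 \frac{9 \left(-16 + 4\right)}{1 + 9 \left(-16\right)} 9 = - 15 \cdot 9 \frac{1}{1 - 144} \left(-12\right) 9 = - 15 \cdot 9 \frac{1}{-143} \left(-12\right) 9 = - 15 \cdot 9 \left(- \frac{1}{143}\right) \left(-12\right) 9 = \left(-15\right) \frac{108}{143} \cdot 9 = \left(- \frac{1620}{143}\right) 9 = - \frac{14580}{143}$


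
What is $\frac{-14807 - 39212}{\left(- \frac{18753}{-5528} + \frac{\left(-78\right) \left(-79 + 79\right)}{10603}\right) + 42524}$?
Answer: $- \frac{298617032}{235091425} \approx -1.2702$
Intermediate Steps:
$\frac{-14807 - 39212}{\left(- \frac{18753}{-5528} + \frac{\left(-78\right) \left(-79 + 79\right)}{10603}\right) + 42524} = - \frac{54019}{\left(\left(-18753\right) \left(- \frac{1}{5528}\right) + \left(-78\right) 0 \cdot \frac{1}{10603}\right) + 42524} = - \frac{54019}{\left(\frac{18753}{5528} + 0 \cdot \frac{1}{10603}\right) + 42524} = - \frac{54019}{\left(\frac{18753}{5528} + 0\right) + 42524} = - \frac{54019}{\frac{18753}{5528} + 42524} = - \frac{54019}{\frac{235091425}{5528}} = \left(-54019\right) \frac{5528}{235091425} = - \frac{298617032}{235091425}$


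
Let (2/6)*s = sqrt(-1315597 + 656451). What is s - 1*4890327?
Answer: -4890327 + 3*I*sqrt(659146) ≈ -4.8903e+6 + 2435.6*I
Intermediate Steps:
s = 3*I*sqrt(659146) (s = 3*sqrt(-1315597 + 656451) = 3*sqrt(-659146) = 3*(I*sqrt(659146)) = 3*I*sqrt(659146) ≈ 2435.6*I)
s - 1*4890327 = 3*I*sqrt(659146) - 1*4890327 = 3*I*sqrt(659146) - 4890327 = -4890327 + 3*I*sqrt(659146)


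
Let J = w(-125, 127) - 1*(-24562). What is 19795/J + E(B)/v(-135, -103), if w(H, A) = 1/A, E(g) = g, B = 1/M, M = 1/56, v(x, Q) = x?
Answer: 6588011/16844625 ≈ 0.39110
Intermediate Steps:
M = 1/56 ≈ 0.017857
B = 56 (B = 1/(1/56) = 56)
J = 3119375/127 (J = 1/127 - 1*(-24562) = 1/127 + 24562 = 3119375/127 ≈ 24562.)
19795/J + E(B)/v(-135, -103) = 19795/(3119375/127) + 56/(-135) = 19795*(127/3119375) + 56*(-1/135) = 502793/623875 - 56/135 = 6588011/16844625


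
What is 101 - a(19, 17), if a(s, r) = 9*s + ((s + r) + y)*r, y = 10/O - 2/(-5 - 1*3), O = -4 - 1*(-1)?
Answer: -7555/12 ≈ -629.58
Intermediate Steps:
O = -3 (O = -4 + 1 = -3)
y = -37/12 (y = 10/(-3) - 2/(-5 - 1*3) = 10*(-⅓) - 2/(-5 - 3) = -10/3 - 2/(-8) = -10/3 - 2*(-⅛) = -10/3 + ¼ = -37/12 ≈ -3.0833)
a(s, r) = 9*s + r*(-37/12 + r + s) (a(s, r) = 9*s + ((s + r) - 37/12)*r = 9*s + ((r + s) - 37/12)*r = 9*s + (-37/12 + r + s)*r = 9*s + r*(-37/12 + r + s))
101 - a(19, 17) = 101 - (17² + 9*19 - 37/12*17 + 17*19) = 101 - (289 + 171 - 629/12 + 323) = 101 - 1*8767/12 = 101 - 8767/12 = -7555/12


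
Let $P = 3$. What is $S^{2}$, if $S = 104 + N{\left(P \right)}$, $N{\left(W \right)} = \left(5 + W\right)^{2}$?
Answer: $28224$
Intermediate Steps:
$S = 168$ ($S = 104 + \left(5 + 3\right)^{2} = 104 + 8^{2} = 104 + 64 = 168$)
$S^{2} = 168^{2} = 28224$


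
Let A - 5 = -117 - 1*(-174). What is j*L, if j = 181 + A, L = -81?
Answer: -19683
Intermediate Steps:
A = 62 (A = 5 + (-117 - 1*(-174)) = 5 + (-117 + 174) = 5 + 57 = 62)
j = 243 (j = 181 + 62 = 243)
j*L = 243*(-81) = -19683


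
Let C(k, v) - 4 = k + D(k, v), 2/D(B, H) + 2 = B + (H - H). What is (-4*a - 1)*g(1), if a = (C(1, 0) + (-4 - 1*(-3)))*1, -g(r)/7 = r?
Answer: 63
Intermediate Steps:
g(r) = -7*r
D(B, H) = 2/(-2 + B) (D(B, H) = 2/(-2 + (B + (H - H))) = 2/(-2 + (B + 0)) = 2/(-2 + B))
C(k, v) = 4 + k + 2/(-2 + k) (C(k, v) = 4 + (k + 2/(-2 + k)) = 4 + k + 2/(-2 + k))
a = 2 (a = ((2 + (-2 + 1)*(4 + 1))/(-2 + 1) + (-4 - 1*(-3)))*1 = ((2 - 1*5)/(-1) + (-4 + 3))*1 = (-(2 - 5) - 1)*1 = (-1*(-3) - 1)*1 = (3 - 1)*1 = 2*1 = 2)
(-4*a - 1)*g(1) = (-4*2 - 1)*(-7*1) = (-8 - 1)*(-7) = -9*(-7) = 63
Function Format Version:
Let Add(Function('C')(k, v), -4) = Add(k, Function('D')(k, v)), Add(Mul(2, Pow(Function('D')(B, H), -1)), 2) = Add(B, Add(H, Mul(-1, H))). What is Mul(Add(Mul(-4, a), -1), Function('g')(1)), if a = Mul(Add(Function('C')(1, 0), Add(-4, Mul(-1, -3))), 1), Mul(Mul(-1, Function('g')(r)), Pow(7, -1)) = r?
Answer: 63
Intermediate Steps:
Function('g')(r) = Mul(-7, r)
Function('D')(B, H) = Mul(2, Pow(Add(-2, B), -1)) (Function('D')(B, H) = Mul(2, Pow(Add(-2, Add(B, Add(H, Mul(-1, H)))), -1)) = Mul(2, Pow(Add(-2, Add(B, 0)), -1)) = Mul(2, Pow(Add(-2, B), -1)))
Function('C')(k, v) = Add(4, k, Mul(2, Pow(Add(-2, k), -1))) (Function('C')(k, v) = Add(4, Add(k, Mul(2, Pow(Add(-2, k), -1)))) = Add(4, k, Mul(2, Pow(Add(-2, k), -1))))
a = 2 (a = Mul(Add(Mul(Pow(Add(-2, 1), -1), Add(2, Mul(Add(-2, 1), Add(4, 1)))), Add(-4, Mul(-1, -3))), 1) = Mul(Add(Mul(Pow(-1, -1), Add(2, Mul(-1, 5))), Add(-4, 3)), 1) = Mul(Add(Mul(-1, Add(2, -5)), -1), 1) = Mul(Add(Mul(-1, -3), -1), 1) = Mul(Add(3, -1), 1) = Mul(2, 1) = 2)
Mul(Add(Mul(-4, a), -1), Function('g')(1)) = Mul(Add(Mul(-4, 2), -1), Mul(-7, 1)) = Mul(Add(-8, -1), -7) = Mul(-9, -7) = 63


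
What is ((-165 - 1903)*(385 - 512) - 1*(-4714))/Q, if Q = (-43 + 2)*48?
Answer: -133675/984 ≈ -135.85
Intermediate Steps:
Q = -1968 (Q = -41*48 = -1968)
((-165 - 1903)*(385 - 512) - 1*(-4714))/Q = ((-165 - 1903)*(385 - 512) - 1*(-4714))/(-1968) = (-2068*(-127) + 4714)*(-1/1968) = (262636 + 4714)*(-1/1968) = 267350*(-1/1968) = -133675/984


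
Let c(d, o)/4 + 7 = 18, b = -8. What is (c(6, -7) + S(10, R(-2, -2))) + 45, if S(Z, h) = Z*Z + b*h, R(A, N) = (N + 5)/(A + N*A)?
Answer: 177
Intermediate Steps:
c(d, o) = 44 (c(d, o) = -28 + 4*18 = -28 + 72 = 44)
R(A, N) = (5 + N)/(A + A*N)
S(Z, h) = Z**2 - 8*h (S(Z, h) = Z*Z - 8*h = Z**2 - 8*h)
(c(6, -7) + S(10, R(-2, -2))) + 45 = (44 + (10**2 - 8*(5 - 2)/((-2)*(1 - 2)))) + 45 = (44 + (100 - (-4)*3/(-1))) + 45 = (44 + (100 - (-4)*(-1)*3)) + 45 = (44 + (100 - 8*3/2)) + 45 = (44 + (100 - 12)) + 45 = (44 + 88) + 45 = 132 + 45 = 177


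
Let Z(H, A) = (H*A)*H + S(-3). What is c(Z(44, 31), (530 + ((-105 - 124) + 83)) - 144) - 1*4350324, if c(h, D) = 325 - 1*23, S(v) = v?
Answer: -4350022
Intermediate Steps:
Z(H, A) = -3 + A*H**2 (Z(H, A) = (H*A)*H - 3 = (A*H)*H - 3 = A*H**2 - 3 = -3 + A*H**2)
c(h, D) = 302 (c(h, D) = 325 - 23 = 302)
c(Z(44, 31), (530 + ((-105 - 124) + 83)) - 144) - 1*4350324 = 302 - 1*4350324 = 302 - 4350324 = -4350022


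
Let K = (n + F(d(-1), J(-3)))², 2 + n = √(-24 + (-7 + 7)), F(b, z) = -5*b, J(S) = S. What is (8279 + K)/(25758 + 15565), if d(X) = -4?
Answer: 8579/41323 + 72*I*√6/41323 ≈ 0.20761 + 0.0042679*I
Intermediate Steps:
n = -2 + 2*I*√6 (n = -2 + √(-24 + (-7 + 7)) = -2 + √(-24 + 0) = -2 + √(-24) = -2 + 2*I*√6 ≈ -2.0 + 4.899*I)
K = (18 + 2*I*√6)² (K = ((-2 + 2*I*√6) - 5*(-4))² = ((-2 + 2*I*√6) + 20)² = (18 + 2*I*√6)² ≈ 300.0 + 176.36*I)
(8279 + K)/(25758 + 15565) = (8279 + (300 + 72*I*√6))/(25758 + 15565) = (8579 + 72*I*√6)/41323 = (8579 + 72*I*√6)*(1/41323) = 8579/41323 + 72*I*√6/41323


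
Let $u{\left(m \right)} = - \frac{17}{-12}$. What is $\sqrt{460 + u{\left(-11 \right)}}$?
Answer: $\frac{7 \sqrt{339}}{6} \approx 21.481$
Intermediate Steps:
$u{\left(m \right)} = \frac{17}{12}$ ($u{\left(m \right)} = \left(-17\right) \left(- \frac{1}{12}\right) = \frac{17}{12}$)
$\sqrt{460 + u{\left(-11 \right)}} = \sqrt{460 + \frac{17}{12}} = \sqrt{\frac{5537}{12}} = \frac{7 \sqrt{339}}{6}$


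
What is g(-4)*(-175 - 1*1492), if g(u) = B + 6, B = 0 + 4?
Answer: -16670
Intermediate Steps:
B = 4
g(u) = 10 (g(u) = 4 + 6 = 10)
g(-4)*(-175 - 1*1492) = 10*(-175 - 1*1492) = 10*(-175 - 1492) = 10*(-1667) = -16670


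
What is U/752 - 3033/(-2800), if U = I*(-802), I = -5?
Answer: 844301/131600 ≈ 6.4157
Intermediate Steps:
U = 4010 (U = -5*(-802) = 4010)
U/752 - 3033/(-2800) = 4010/752 - 3033/(-2800) = 4010*(1/752) - 3033*(-1/2800) = 2005/376 + 3033/2800 = 844301/131600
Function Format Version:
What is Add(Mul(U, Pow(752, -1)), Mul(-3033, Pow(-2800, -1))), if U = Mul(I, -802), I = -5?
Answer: Rational(844301, 131600) ≈ 6.4157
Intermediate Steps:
U = 4010 (U = Mul(-5, -802) = 4010)
Add(Mul(U, Pow(752, -1)), Mul(-3033, Pow(-2800, -1))) = Add(Mul(4010, Pow(752, -1)), Mul(-3033, Pow(-2800, -1))) = Add(Mul(4010, Rational(1, 752)), Mul(-3033, Rational(-1, 2800))) = Add(Rational(2005, 376), Rational(3033, 2800)) = Rational(844301, 131600)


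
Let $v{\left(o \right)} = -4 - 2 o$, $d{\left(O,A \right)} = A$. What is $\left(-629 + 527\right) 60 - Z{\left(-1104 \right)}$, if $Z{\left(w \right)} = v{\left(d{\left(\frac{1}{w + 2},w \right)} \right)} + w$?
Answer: $-7220$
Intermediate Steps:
$Z{\left(w \right)} = -4 - w$ ($Z{\left(w \right)} = \left(-4 - 2 w\right) + w = -4 - w$)
$\left(-629 + 527\right) 60 - Z{\left(-1104 \right)} = \left(-629 + 527\right) 60 - \left(-4 - -1104\right) = \left(-102\right) 60 - \left(-4 + 1104\right) = -6120 - 1100 = -7220$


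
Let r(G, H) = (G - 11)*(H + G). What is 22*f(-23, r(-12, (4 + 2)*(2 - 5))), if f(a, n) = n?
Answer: 15180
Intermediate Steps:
r(G, H) = (-11 + G)*(G + H)
22*f(-23, r(-12, (4 + 2)*(2 - 5))) = 22*((-12)² - 11*(-12) - 11*(4 + 2)*(2 - 5) - 12*(4 + 2)*(2 - 5)) = 22*(144 + 132 - 66*(-3) - 72*(-3)) = 22*(144 + 132 - 11*(-18) - 12*(-18)) = 22*(144 + 132 + 198 + 216) = 22*690 = 15180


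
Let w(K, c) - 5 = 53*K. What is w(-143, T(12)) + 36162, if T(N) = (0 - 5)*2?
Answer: 28588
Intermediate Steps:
T(N) = -10 (T(N) = -5*2 = -10)
w(K, c) = 5 + 53*K
w(-143, T(12)) + 36162 = (5 + 53*(-143)) + 36162 = (5 - 7579) + 36162 = -7574 + 36162 = 28588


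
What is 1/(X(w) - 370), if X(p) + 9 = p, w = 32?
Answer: -1/347 ≈ -0.0028818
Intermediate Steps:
X(p) = -9 + p
1/(X(w) - 370) = 1/((-9 + 32) - 370) = 1/(23 - 370) = 1/(-347) = -1/347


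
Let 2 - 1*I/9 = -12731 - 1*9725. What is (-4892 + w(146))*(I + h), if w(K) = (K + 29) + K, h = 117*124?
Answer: -990215730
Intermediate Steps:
h = 14508
I = 202122 (I = 18 - 9*(-12731 - 1*9725) = 18 - 9*(-12731 - 9725) = 18 - 9*(-22456) = 18 + 202104 = 202122)
w(K) = 29 + 2*K (w(K) = (29 + K) + K = 29 + 2*K)
(-4892 + w(146))*(I + h) = (-4892 + (29 + 2*146))*(202122 + 14508) = (-4892 + (29 + 292))*216630 = (-4892 + 321)*216630 = -4571*216630 = -990215730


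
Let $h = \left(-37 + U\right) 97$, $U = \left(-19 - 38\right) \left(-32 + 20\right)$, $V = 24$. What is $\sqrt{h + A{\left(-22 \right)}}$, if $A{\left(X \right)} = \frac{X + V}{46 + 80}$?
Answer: $\frac{\sqrt{27676726}}{21} \approx 250.52$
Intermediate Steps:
$U = 684$ ($U = \left(-57\right) \left(-12\right) = 684$)
$A{\left(X \right)} = \frac{4}{21} + \frac{X}{126}$ ($A{\left(X \right)} = \frac{X + 24}{46 + 80} = \frac{24 + X}{126} = \left(24 + X\right) \frac{1}{126} = \frac{4}{21} + \frac{X}{126}$)
$h = 62759$ ($h = \left(-37 + 684\right) 97 = 647 \cdot 97 = 62759$)
$\sqrt{h + A{\left(-22 \right)}} = \sqrt{62759 + \left(\frac{4}{21} + \frac{1}{126} \left(-22\right)\right)} = \sqrt{62759 + \left(\frac{4}{21} - \frac{11}{63}\right)} = \sqrt{62759 + \frac{1}{63}} = \sqrt{\frac{3953818}{63}} = \frac{\sqrt{27676726}}{21}$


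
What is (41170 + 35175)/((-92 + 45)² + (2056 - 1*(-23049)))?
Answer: 76345/27314 ≈ 2.7951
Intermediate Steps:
(41170 + 35175)/((-92 + 45)² + (2056 - 1*(-23049))) = 76345/((-47)² + (2056 + 23049)) = 76345/(2209 + 25105) = 76345/27314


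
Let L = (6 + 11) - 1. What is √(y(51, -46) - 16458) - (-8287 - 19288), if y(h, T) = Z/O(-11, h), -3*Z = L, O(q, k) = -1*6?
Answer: 27575 + I*√148114/3 ≈ 27575.0 + 128.29*I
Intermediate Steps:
L = 16 (L = 17 - 1 = 16)
O(q, k) = -6
Z = -16/3 (Z = -⅓*16 = -16/3 ≈ -5.3333)
y(h, T) = 8/9 (y(h, T) = -16/3/(-6) = -16/3*(-⅙) = 8/9)
√(y(51, -46) - 16458) - (-8287 - 19288) = √(8/9 - 16458) - (-8287 - 19288) = √(-148114/9) - 1*(-27575) = I*√148114/3 + 27575 = 27575 + I*√148114/3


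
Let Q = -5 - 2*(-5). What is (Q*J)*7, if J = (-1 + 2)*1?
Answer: 35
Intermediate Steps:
Q = 5 (Q = -5 + 10 = 5)
J = 1 (J = 1*1 = 1)
(Q*J)*7 = (5*1)*7 = 5*7 = 35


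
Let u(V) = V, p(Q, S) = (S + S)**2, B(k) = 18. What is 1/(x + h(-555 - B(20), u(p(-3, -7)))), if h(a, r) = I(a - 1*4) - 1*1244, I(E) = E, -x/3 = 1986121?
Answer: -1/5960184 ≈ -1.6778e-7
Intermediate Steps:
x = -5958363 (x = -3*1986121 = -5958363)
p(Q, S) = 4*S**2 (p(Q, S) = (2*S)**2 = 4*S**2)
h(a, r) = -1248 + a (h(a, r) = (a - 1*4) - 1*1244 = (a - 4) - 1244 = (-4 + a) - 1244 = -1248 + a)
1/(x + h(-555 - B(20), u(p(-3, -7)))) = 1/(-5958363 + (-1248 + (-555 - 1*18))) = 1/(-5958363 + (-1248 + (-555 - 18))) = 1/(-5958363 + (-1248 - 573)) = 1/(-5958363 - 1821) = 1/(-5960184) = -1/5960184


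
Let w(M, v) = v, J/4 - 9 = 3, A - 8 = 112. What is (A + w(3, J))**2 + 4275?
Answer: 32499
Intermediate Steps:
A = 120 (A = 8 + 112 = 120)
J = 48 (J = 36 + 4*3 = 36 + 12 = 48)
(A + w(3, J))**2 + 4275 = (120 + 48)**2 + 4275 = 168**2 + 4275 = 28224 + 4275 = 32499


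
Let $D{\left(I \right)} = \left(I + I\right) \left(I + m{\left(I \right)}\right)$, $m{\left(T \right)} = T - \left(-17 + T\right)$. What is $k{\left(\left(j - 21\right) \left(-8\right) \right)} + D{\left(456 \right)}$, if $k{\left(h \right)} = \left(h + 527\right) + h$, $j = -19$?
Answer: $432543$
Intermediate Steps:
$m{\left(T \right)} = 17$
$k{\left(h \right)} = 527 + 2 h$ ($k{\left(h \right)} = \left(527 + h\right) + h = 527 + 2 h$)
$D{\left(I \right)} = 2 I \left(17 + I\right)$ ($D{\left(I \right)} = \left(I + I\right) \left(I + 17\right) = 2 I \left(17 + I\right)$)
$k{\left(\left(j - 21\right) \left(-8\right) \right)} + D{\left(456 \right)} = \left(527 + 2 \left(-19 - 21\right) \left(-8\right)\right) + 2 \cdot 456 \left(17 + 456\right) = \left(527 + 2 \left(\left(-40\right) \left(-8\right)\right)\right) + 2 \cdot 456 \cdot 473 = \left(527 + 2 \cdot 320\right) + 431376 = \left(527 + 640\right) + 431376 = 1167 + 431376 = 432543$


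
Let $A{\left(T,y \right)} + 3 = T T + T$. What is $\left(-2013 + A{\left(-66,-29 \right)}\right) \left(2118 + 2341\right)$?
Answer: $10139766$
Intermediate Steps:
$A{\left(T,y \right)} = -3 + T + T^{2}$ ($A{\left(T,y \right)} = -3 + \left(T T + T\right) = -3 + \left(T^{2} + T\right) = -3 + \left(T + T^{2}\right) = -3 + T + T^{2}$)
$\left(-2013 + A{\left(-66,-29 \right)}\right) \left(2118 + 2341\right) = \left(-2013 - \left(69 - 4356\right)\right) \left(2118 + 2341\right) = \left(-2013 - -4287\right) 4459 = \left(-2013 + 4287\right) 4459 = 2274 \cdot 4459 = 10139766$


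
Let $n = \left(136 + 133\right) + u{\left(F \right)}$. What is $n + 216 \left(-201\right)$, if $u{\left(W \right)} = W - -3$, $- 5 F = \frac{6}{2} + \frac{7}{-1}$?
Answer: $- \frac{215716}{5} \approx -43143.0$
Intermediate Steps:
$F = \frac{4}{5}$ ($F = - \frac{\frac{6}{2} + \frac{7}{-1}}{5} = - \frac{6 \cdot \frac{1}{2} + 7 \left(-1\right)}{5} = - \frac{3 - 7}{5} = \left(- \frac{1}{5}\right) \left(-4\right) = \frac{4}{5} \approx 0.8$)
$u{\left(W \right)} = 3 + W$ ($u{\left(W \right)} = W + 3 = 3 + W$)
$n = \frac{1364}{5}$ ($n = \left(136 + 133\right) + \left(3 + \frac{4}{5}\right) = 269 + \frac{19}{5} = \frac{1364}{5} \approx 272.8$)
$n + 216 \left(-201\right) = \frac{1364}{5} + 216 \left(-201\right) = \frac{1364}{5} - 43416 = - \frac{215716}{5}$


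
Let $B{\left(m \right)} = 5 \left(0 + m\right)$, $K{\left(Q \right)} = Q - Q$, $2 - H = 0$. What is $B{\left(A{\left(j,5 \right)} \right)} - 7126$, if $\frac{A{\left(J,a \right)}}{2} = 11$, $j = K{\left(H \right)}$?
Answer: $-7016$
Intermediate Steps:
$H = 2$ ($H = 2 - 0 = 2 + 0 = 2$)
$K{\left(Q \right)} = 0$
$j = 0$
$A{\left(J,a \right)} = 22$ ($A{\left(J,a \right)} = 2 \cdot 11 = 22$)
$B{\left(m \right)} = 5 m$
$B{\left(A{\left(j,5 \right)} \right)} - 7126 = 5 \cdot 22 - 7126 = 110 - 7126 = -7016$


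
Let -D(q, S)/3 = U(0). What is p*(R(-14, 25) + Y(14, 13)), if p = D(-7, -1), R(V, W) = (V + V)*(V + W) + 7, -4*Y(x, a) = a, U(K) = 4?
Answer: 3651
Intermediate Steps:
Y(x, a) = -a/4
D(q, S) = -12 (D(q, S) = -3*4 = -12)
R(V, W) = 7 + 2*V*(V + W) (R(V, W) = (2*V)*(V + W) + 7 = 2*V*(V + W) + 7 = 7 + 2*V*(V + W))
p = -12
p*(R(-14, 25) + Y(14, 13)) = -12*((7 + 2*(-14)**2 + 2*(-14)*25) - 1/4*13) = -12*((7 + 2*196 - 700) - 13/4) = -12*((7 + 392 - 700) - 13/4) = -12*(-301 - 13/4) = -12*(-1217/4) = 3651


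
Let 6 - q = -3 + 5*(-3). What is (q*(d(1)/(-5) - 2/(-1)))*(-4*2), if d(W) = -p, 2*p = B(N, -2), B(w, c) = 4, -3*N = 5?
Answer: -2304/5 ≈ -460.80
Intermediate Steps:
N = -5/3 (N = -⅓*5 = -5/3 ≈ -1.6667)
p = 2 (p = (½)*4 = 2)
d(W) = -2 (d(W) = -1*2 = -2)
q = 24 (q = 6 - (-3 + 5*(-3)) = 6 - (-3 - 15) = 6 - 1*(-18) = 6 + 18 = 24)
(q*(d(1)/(-5) - 2/(-1)))*(-4*2) = (24*(-2/(-5) - 2/(-1)))*(-4*2) = (24*(-2*(-⅕) - 2*(-1)))*(-8) = (24*(⅖ + 2))*(-8) = (24*(12/5))*(-8) = (288/5)*(-8) = -2304/5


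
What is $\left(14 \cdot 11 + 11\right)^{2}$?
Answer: $27225$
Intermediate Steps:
$\left(14 \cdot 11 + 11\right)^{2} = \left(154 + 11\right)^{2} = 165^{2} = 27225$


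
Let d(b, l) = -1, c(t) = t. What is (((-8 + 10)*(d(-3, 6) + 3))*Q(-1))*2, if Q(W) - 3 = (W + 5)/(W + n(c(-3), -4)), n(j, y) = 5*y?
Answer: 472/21 ≈ 22.476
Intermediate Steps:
Q(W) = 3 + (5 + W)/(-20 + W) (Q(W) = 3 + (W + 5)/(W + 5*(-4)) = 3 + (5 + W)/(W - 20) = 3 + (5 + W)/(-20 + W))
(((-8 + 10)*(d(-3, 6) + 3))*Q(-1))*2 = (((-8 + 10)*(-1 + 3))*((-55 + 4*(-1))/(-20 - 1)))*2 = ((2*2)*((-55 - 4)/(-21)))*2 = (4*(-1/21*(-59)))*2 = (4*(59/21))*2 = (236/21)*2 = 472/21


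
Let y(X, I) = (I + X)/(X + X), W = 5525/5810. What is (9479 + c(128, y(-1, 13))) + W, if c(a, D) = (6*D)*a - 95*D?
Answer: 6323547/1162 ≈ 5442.0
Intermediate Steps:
W = 1105/1162 (W = 5525*(1/5810) = 1105/1162 ≈ 0.95095)
y(X, I) = (I + X)/(2*X) (y(X, I) = (I + X)/((2*X)) = (I + X)*(1/(2*X)) = (I + X)/(2*X))
c(a, D) = -95*D + 6*D*a (c(a, D) = 6*D*a - 95*D = -95*D + 6*D*a)
(9479 + c(128, y(-1, 13))) + W = (9479 + ((1/2)*(13 - 1)/(-1))*(-95 + 6*128)) + 1105/1162 = (9479 + ((1/2)*(-1)*12)*(-95 + 768)) + 1105/1162 = (9479 - 6*673) + 1105/1162 = (9479 - 4038) + 1105/1162 = 5441 + 1105/1162 = 6323547/1162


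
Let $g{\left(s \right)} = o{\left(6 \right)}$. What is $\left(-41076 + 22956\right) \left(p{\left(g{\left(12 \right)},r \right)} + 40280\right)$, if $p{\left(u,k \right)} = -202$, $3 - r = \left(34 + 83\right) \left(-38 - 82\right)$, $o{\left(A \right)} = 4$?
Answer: $-726213360$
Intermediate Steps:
$g{\left(s \right)} = 4$
$r = 14043$ ($r = 3 - \left(34 + 83\right) \left(-38 - 82\right) = 3 - 117 \left(-120\right) = 3 - -14040 = 3 + 14040 = 14043$)
$\left(-41076 + 22956\right) \left(p{\left(g{\left(12 \right)},r \right)} + 40280\right) = \left(-41076 + 22956\right) \left(-202 + 40280\right) = \left(-18120\right) 40078 = -726213360$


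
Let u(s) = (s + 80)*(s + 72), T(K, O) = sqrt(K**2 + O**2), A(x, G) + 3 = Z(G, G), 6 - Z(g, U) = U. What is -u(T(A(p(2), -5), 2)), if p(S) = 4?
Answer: -5828 - 304*sqrt(17) ≈ -7081.4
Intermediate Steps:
Z(g, U) = 6 - U
A(x, G) = 3 - G (A(x, G) = -3 + (6 - G) = 3 - G)
u(s) = (72 + s)*(80 + s) (u(s) = (80 + s)*(72 + s) = (72 + s)*(80 + s))
-u(T(A(p(2), -5), 2)) = -(5760 + (sqrt((3 - 1*(-5))**2 + 2**2))**2 + 152*sqrt((3 - 1*(-5))**2 + 2**2)) = -(5760 + (sqrt((3 + 5)**2 + 4))**2 + 152*sqrt((3 + 5)**2 + 4)) = -(5760 + (sqrt(8**2 + 4))**2 + 152*sqrt(8**2 + 4)) = -(5760 + (sqrt(64 + 4))**2 + 152*sqrt(64 + 4)) = -(5760 + (sqrt(68))**2 + 152*sqrt(68)) = -(5760 + (2*sqrt(17))**2 + 152*(2*sqrt(17))) = -(5760 + 68 + 304*sqrt(17)) = -(5828 + 304*sqrt(17)) = -5828 - 304*sqrt(17)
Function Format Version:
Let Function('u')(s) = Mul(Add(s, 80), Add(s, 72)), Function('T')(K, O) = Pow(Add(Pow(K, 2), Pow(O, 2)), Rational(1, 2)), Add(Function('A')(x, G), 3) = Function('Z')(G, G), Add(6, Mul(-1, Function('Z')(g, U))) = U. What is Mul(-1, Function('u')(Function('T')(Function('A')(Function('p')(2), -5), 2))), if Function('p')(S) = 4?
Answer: Add(-5828, Mul(-304, Pow(17, Rational(1, 2)))) ≈ -7081.4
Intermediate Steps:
Function('Z')(g, U) = Add(6, Mul(-1, U))
Function('A')(x, G) = Add(3, Mul(-1, G)) (Function('A')(x, G) = Add(-3, Add(6, Mul(-1, G))) = Add(3, Mul(-1, G)))
Function('u')(s) = Mul(Add(72, s), Add(80, s)) (Function('u')(s) = Mul(Add(80, s), Add(72, s)) = Mul(Add(72, s), Add(80, s)))
Mul(-1, Function('u')(Function('T')(Function('A')(Function('p')(2), -5), 2))) = Mul(-1, Add(5760, Pow(Pow(Add(Pow(Add(3, Mul(-1, -5)), 2), Pow(2, 2)), Rational(1, 2)), 2), Mul(152, Pow(Add(Pow(Add(3, Mul(-1, -5)), 2), Pow(2, 2)), Rational(1, 2))))) = Mul(-1, Add(5760, Pow(Pow(Add(Pow(Add(3, 5), 2), 4), Rational(1, 2)), 2), Mul(152, Pow(Add(Pow(Add(3, 5), 2), 4), Rational(1, 2))))) = Mul(-1, Add(5760, Pow(Pow(Add(Pow(8, 2), 4), Rational(1, 2)), 2), Mul(152, Pow(Add(Pow(8, 2), 4), Rational(1, 2))))) = Mul(-1, Add(5760, Pow(Pow(Add(64, 4), Rational(1, 2)), 2), Mul(152, Pow(Add(64, 4), Rational(1, 2))))) = Mul(-1, Add(5760, Pow(Pow(68, Rational(1, 2)), 2), Mul(152, Pow(68, Rational(1, 2))))) = Mul(-1, Add(5760, Pow(Mul(2, Pow(17, Rational(1, 2))), 2), Mul(152, Mul(2, Pow(17, Rational(1, 2)))))) = Mul(-1, Add(5760, 68, Mul(304, Pow(17, Rational(1, 2))))) = Mul(-1, Add(5828, Mul(304, Pow(17, Rational(1, 2))))) = Add(-5828, Mul(-304, Pow(17, Rational(1, 2))))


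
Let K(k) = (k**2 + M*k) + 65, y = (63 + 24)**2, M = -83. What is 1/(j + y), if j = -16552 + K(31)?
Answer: -1/10530 ≈ -9.4967e-5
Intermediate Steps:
y = 7569 (y = 87**2 = 7569)
K(k) = 65 + k**2 - 83*k (K(k) = (k**2 - 83*k) + 65 = 65 + k**2 - 83*k)
j = -18099 (j = -16552 + (65 + 31**2 - 83*31) = -16552 + (65 + 961 - 2573) = -16552 - 1547 = -18099)
1/(j + y) = 1/(-18099 + 7569) = 1/(-10530) = -1/10530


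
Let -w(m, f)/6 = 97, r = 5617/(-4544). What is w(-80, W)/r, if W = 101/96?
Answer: 2644608/5617 ≈ 470.82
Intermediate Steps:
W = 101/96 (W = 101*(1/96) = 101/96 ≈ 1.0521)
r = -5617/4544 (r = 5617*(-1/4544) = -5617/4544 ≈ -1.2361)
w(m, f) = -582 (w(m, f) = -6*97 = -582)
w(-80, W)/r = -582/(-5617/4544) = -582*(-4544/5617) = 2644608/5617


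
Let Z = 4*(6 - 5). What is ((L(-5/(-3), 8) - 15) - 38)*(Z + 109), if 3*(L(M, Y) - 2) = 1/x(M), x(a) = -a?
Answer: -28928/5 ≈ -5785.6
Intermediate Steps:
L(M, Y) = 2 - 1/(3*M) (L(M, Y) = 2 + 1/(3*((-M))) = 2 + (-1/M)/3 = 2 - 1/(3*M))
Z = 4 (Z = 4*1 = 4)
((L(-5/(-3), 8) - 15) - 38)*(Z + 109) = (((2 - 1/(3*((-5/(-3))))) - 15) - 38)*(4 + 109) = (((2 - 1/(3*((-5*(-1/3))))) - 15) - 38)*113 = (((2 - 1/(3*5/3)) - 15) - 38)*113 = (((2 - 1/3*3/5) - 15) - 38)*113 = (((2 - 1/5) - 15) - 38)*113 = ((9/5 - 15) - 38)*113 = (-66/5 - 38)*113 = -256/5*113 = -28928/5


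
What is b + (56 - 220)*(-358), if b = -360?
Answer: 58352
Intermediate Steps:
b + (56 - 220)*(-358) = -360 + (56 - 220)*(-358) = -360 - 164*(-358) = -360 + 58712 = 58352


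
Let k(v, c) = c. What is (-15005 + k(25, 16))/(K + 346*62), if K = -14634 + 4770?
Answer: -14989/11588 ≈ -1.2935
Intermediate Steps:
K = -9864
(-15005 + k(25, 16))/(K + 346*62) = (-15005 + 16)/(-9864 + 346*62) = -14989/(-9864 + 21452) = -14989/11588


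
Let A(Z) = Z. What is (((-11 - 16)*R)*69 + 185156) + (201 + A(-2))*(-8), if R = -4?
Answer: 191016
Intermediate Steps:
(((-11 - 16)*R)*69 + 185156) + (201 + A(-2))*(-8) = (((-11 - 16)*(-4))*69 + 185156) + (201 - 2)*(-8) = (-27*(-4)*69 + 185156) + 199*(-8) = (108*69 + 185156) - 1592 = (7452 + 185156) - 1592 = 192608 - 1592 = 191016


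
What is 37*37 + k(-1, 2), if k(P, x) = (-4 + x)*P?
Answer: 1371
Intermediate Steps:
k(P, x) = P*(-4 + x)
37*37 + k(-1, 2) = 37*37 - (-4 + 2) = 1369 - 1*(-2) = 1369 + 2 = 1371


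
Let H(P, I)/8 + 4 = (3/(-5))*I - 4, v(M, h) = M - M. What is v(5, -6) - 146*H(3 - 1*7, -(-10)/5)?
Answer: 53728/5 ≈ 10746.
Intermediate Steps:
v(M, h) = 0
H(P, I) = -64 - 24*I/5 (H(P, I) = -32 + 8*((3/(-5))*I - 4) = -32 + 8*((3*(-1/5))*I - 4) = -32 + 8*(-3*I/5 - 4) = -32 + 8*(-4 - 3*I/5) = -32 + (-32 - 24*I/5) = -64 - 24*I/5)
v(5, -6) - 146*H(3 - 1*7, -(-10)/5) = 0 - 146*(-64 - (-48)*(-5/5)/5) = 0 - 146*(-64 - (-48)*(-5*1/5)/5) = 0 - 146*(-64 - (-48)*(-1)/5) = 0 - 146*(-64 - 24/5*2) = 0 - 146*(-64 - 48/5) = 0 - 146*(-368/5) = 0 + 53728/5 = 53728/5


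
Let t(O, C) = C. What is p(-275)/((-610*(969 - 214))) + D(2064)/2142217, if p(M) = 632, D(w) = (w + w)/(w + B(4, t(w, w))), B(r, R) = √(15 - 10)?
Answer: -67020150025564/48872063116890475 - 96*√5/212233473529 ≈ -0.0013713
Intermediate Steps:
B(r, R) = √5
D(w) = 2*w/(w + √5) (D(w) = (w + w)/(w + √5) = (2*w)/(w + √5) = 2*w/(w + √5))
p(-275)/((-610*(969 - 214))) + D(2064)/2142217 = 632/((-610*(969 - 214))) + (2*2064/(2064 + √5))/2142217 = 632/((-610*755)) + (4128/(2064 + √5))*(1/2142217) = 632/(-460550) + 96/(49819*(2064 + √5)) = 632*(-1/460550) + 96/(49819*(2064 + √5)) = -316/230275 + 96/(49819*(2064 + √5))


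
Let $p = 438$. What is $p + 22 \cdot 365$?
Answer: $8468$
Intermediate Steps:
$p + 22 \cdot 365 = 438 + 22 \cdot 365 = 438 + 8030 = 8468$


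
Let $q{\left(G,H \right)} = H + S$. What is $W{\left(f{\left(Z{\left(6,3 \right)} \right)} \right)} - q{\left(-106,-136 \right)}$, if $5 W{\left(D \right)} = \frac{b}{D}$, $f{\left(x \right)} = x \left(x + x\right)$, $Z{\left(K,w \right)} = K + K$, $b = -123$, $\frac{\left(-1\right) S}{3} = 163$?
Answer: $\frac{299959}{480} \approx 624.91$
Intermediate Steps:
$S = -489$ ($S = \left(-3\right) 163 = -489$)
$Z{\left(K,w \right)} = 2 K$
$q{\left(G,H \right)} = -489 + H$ ($q{\left(G,H \right)} = H - 489 = -489 + H$)
$f{\left(x \right)} = 2 x^{2}$ ($f{\left(x \right)} = x 2 x = 2 x^{2}$)
$W{\left(D \right)} = - \frac{123}{5 D}$ ($W{\left(D \right)} = \frac{\left(-123\right) \frac{1}{D}}{5} = - \frac{123}{5 D}$)
$W{\left(f{\left(Z{\left(6,3 \right)} \right)} \right)} - q{\left(-106,-136 \right)} = - \frac{123}{5 \cdot 2 \left(2 \cdot 6\right)^{2}} - \left(-489 - 136\right) = - \frac{123}{5 \cdot 2 \cdot 12^{2}} - -625 = - \frac{123}{5 \cdot 2 \cdot 144} + 625 = - \frac{123}{5 \cdot 288} + 625 = \left(- \frac{123}{5}\right) \frac{1}{288} + 625 = - \frac{41}{480} + 625 = \frac{299959}{480}$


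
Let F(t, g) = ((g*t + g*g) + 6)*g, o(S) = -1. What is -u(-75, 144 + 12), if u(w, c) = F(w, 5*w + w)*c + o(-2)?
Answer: 16585171201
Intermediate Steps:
F(t, g) = g*(6 + g² + g*t) (F(t, g) = ((g*t + g²) + 6)*g = ((g² + g*t) + 6)*g = (6 + g² + g*t)*g = g*(6 + g² + g*t))
u(w, c) = -1 + 6*c*w*(6 + 42*w²) (u(w, c) = ((5*w + w)*(6 + (5*w + w)² + (5*w + w)*w))*c - 1 = ((6*w)*(6 + (6*w)² + (6*w)*w))*c - 1 = ((6*w)*(6 + 36*w² + 6*w²))*c - 1 = ((6*w)*(6 + 42*w²))*c - 1 = (6*w*(6 + 42*w²))*c - 1 = 6*c*w*(6 + 42*w²) - 1 = -1 + 6*c*w*(6 + 42*w²))
-u(-75, 144 + 12) = -(-1 + 36*(144 + 12)*(-75)*(1 + 7*(-75)²)) = -(-1 + 36*156*(-75)*(1 + 7*5625)) = -(-1 + 36*156*(-75)*(1 + 39375)) = -(-1 + 36*156*(-75)*39376) = -(-1 - 16585171200) = -1*(-16585171201) = 16585171201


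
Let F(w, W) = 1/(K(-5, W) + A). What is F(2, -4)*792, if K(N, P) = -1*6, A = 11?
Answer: 792/5 ≈ 158.40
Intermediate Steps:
K(N, P) = -6
F(w, W) = ⅕ (F(w, W) = 1/(-6 + 11) = 1/5 = ⅕)
F(2, -4)*792 = (⅕)*792 = 792/5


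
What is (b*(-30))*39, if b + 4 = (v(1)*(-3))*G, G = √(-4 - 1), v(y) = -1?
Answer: 4680 - 3510*I*√5 ≈ 4680.0 - 7848.6*I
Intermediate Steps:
G = I*√5 (G = √(-5) = I*√5 ≈ 2.2361*I)
b = -4 + 3*I*√5 (b = -4 + (-1*(-3))*(I*√5) = -4 + 3*(I*√5) = -4 + 3*I*√5 ≈ -4.0 + 6.7082*I)
(b*(-30))*39 = ((-4 + 3*I*√5)*(-30))*39 = (120 - 90*I*√5)*39 = 4680 - 3510*I*√5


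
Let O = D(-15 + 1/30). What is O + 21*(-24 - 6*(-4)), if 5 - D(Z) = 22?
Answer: -17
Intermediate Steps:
D(Z) = -17 (D(Z) = 5 - 1*22 = 5 - 22 = -17)
O = -17
O + 21*(-24 - 6*(-4)) = -17 + 21*(-24 - 6*(-4)) = -17 + 21*(-24 + 24) = -17 + 21*0 = -17 + 0 = -17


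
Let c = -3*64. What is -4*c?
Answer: 768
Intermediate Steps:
c = -192
-4*c = -4*(-192) = 768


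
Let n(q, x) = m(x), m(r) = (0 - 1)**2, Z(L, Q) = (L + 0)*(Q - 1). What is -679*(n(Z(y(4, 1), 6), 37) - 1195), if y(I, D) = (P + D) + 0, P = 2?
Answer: 810726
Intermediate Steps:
y(I, D) = 2 + D (y(I, D) = (2 + D) + 0 = 2 + D)
Z(L, Q) = L*(-1 + Q)
m(r) = 1 (m(r) = (-1)**2 = 1)
n(q, x) = 1
-679*(n(Z(y(4, 1), 6), 37) - 1195) = -679*(1 - 1195) = -679*(-1194) = 810726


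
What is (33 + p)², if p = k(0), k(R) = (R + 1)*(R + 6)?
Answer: 1521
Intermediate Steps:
k(R) = (1 + R)*(6 + R)
p = 6 (p = 6 + 0² + 7*0 = 6 + 0 + 0 = 6)
(33 + p)² = (33 + 6)² = 39² = 1521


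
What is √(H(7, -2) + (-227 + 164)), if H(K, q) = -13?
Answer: 2*I*√19 ≈ 8.7178*I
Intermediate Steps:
√(H(7, -2) + (-227 + 164)) = √(-13 + (-227 + 164)) = √(-13 - 63) = √(-76) = 2*I*√19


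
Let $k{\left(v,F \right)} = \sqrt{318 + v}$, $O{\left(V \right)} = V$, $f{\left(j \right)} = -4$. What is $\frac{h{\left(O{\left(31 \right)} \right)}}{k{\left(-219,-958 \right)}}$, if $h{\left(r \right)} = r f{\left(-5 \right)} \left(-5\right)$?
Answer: $\frac{620 \sqrt{11}}{33} \approx 62.312$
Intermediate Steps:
$h{\left(r \right)} = 20 r$ ($h{\left(r \right)} = r \left(-4\right) \left(-5\right) = - 4 r \left(-5\right) = 20 r$)
$\frac{h{\left(O{\left(31 \right)} \right)}}{k{\left(-219,-958 \right)}} = \frac{20 \cdot 31}{\sqrt{318 - 219}} = \frac{620}{\sqrt{99}} = \frac{620}{3 \sqrt{11}} = 620 \frac{\sqrt{11}}{33} = \frac{620 \sqrt{11}}{33}$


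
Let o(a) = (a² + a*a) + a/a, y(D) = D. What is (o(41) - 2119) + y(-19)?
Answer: 1225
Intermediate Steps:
o(a) = 1 + 2*a² (o(a) = (a² + a²) + 1 = 2*a² + 1 = 1 + 2*a²)
(o(41) - 2119) + y(-19) = ((1 + 2*41²) - 2119) - 19 = ((1 + 2*1681) - 2119) - 19 = ((1 + 3362) - 2119) - 19 = (3363 - 2119) - 19 = 1244 - 19 = 1225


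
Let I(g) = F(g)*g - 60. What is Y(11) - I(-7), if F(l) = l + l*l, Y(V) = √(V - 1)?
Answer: 354 + √10 ≈ 357.16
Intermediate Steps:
Y(V) = √(-1 + V)
F(l) = l + l²
I(g) = -60 + g²*(1 + g) (I(g) = (g*(1 + g))*g - 60 = g²*(1 + g) - 60 = -60 + g²*(1 + g))
Y(11) - I(-7) = √(-1 + 11) - (-60 + (-7)²*(1 - 7)) = √10 - (-60 + 49*(-6)) = √10 - (-60 - 294) = √10 - 1*(-354) = √10 + 354 = 354 + √10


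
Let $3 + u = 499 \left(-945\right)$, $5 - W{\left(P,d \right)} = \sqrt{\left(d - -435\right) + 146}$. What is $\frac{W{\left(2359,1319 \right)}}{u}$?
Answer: $- \frac{5}{471558} + \frac{5 \sqrt{19}}{235779} \approx 8.1833 \cdot 10^{-5}$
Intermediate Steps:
$W{\left(P,d \right)} = 5 - \sqrt{581 + d}$ ($W{\left(P,d \right)} = 5 - \sqrt{\left(d - -435\right) + 146} = 5 - \sqrt{\left(d + 435\right) + 146} = 5 - \sqrt{\left(435 + d\right) + 146} = 5 - \sqrt{581 + d}$)
$u = -471558$ ($u = -3 + 499 \left(-945\right) = -3 - 471555 = -471558$)
$\frac{W{\left(2359,1319 \right)}}{u} = \frac{5 - \sqrt{581 + 1319}}{-471558} = \left(5 - \sqrt{1900}\right) \left(- \frac{1}{471558}\right) = \left(5 - 10 \sqrt{19}\right) \left(- \frac{1}{471558}\right) = - \frac{5}{471558} + \frac{5 \sqrt{19}}{235779}$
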